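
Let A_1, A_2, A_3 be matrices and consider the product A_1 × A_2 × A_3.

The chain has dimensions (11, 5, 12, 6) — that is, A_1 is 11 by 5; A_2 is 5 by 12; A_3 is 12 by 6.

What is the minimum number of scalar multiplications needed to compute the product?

Order (A_1 × (A_2 × A_3)): (A_2 × A_3): 5×12 by 12×6 → 5×6, cost 5·12·6 = 360; (A_1 × (A_2 × A_3)): 11×5 by 5×6 → 11×6, cost 11·5·6 = 330; cumulative 690. Total 690.
Order ((A_1 × A_2) × A_3): (A_1 × A_2): 11×5 by 5×12 → 11×12, cost 11·5·12 = 660; ((A_1 × A_2) × A_3): 11×12 by 12×6 → 11×6, cost 11·12·6 = 792; cumulative 1452. Total 1452.
Minimum: 690.

690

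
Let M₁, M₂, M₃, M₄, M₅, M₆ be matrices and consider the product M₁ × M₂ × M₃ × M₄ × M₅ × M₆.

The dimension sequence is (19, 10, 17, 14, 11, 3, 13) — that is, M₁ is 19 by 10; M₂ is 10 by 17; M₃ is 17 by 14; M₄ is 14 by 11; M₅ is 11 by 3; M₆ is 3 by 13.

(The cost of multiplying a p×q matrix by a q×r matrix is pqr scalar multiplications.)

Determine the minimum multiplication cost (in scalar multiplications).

Adjacent pairs: M₁M₂ = 19·10·17 = 3230; M₂M₃ = 10·17·14 = 2380; M₃M₄ = 17·14·11 = 2618; M₄M₅ = 14·11·3 = 462; M₅M₆ = 11·3·13 = 429.
Length 3: M₁..M₃: k=1: 0+2380+19·10·14=5040; k=2: 3230+0+19·17·14=7752 → min 5040 | M₂..M₄: k=2: 0+2618+10·17·11=4488; k=3: 2380+0+10·14·11=3920 → min 3920 | M₃..M₅: k=3: 0+462+17·14·3=1176; k=4: 2618+0+17·11·3=3179 → min 1176 | M₄..M₆: k=4: 0+429+14·11·13=2431; k=5: 462+0+14·3·13=1008 → min 1008.
Length 4: M₁..M₄: k=1: 0+3920+19·10·11=6010; k=2: 3230+2618+19·17·11=9401; k=3: 5040+0+19·14·11=7966 → min 6010 | M₂..M₅: k=2: 0+1176+10·17·3=1686; k=3: 2380+462+10·14·3=3262; k=4: 3920+0+10·11·3=4250 → min 1686 | M₃..M₆: k=3: 0+1008+17·14·13=4102; k=4: 2618+429+17·11·13=5478; k=5: 1176+0+17·3·13=1839 → min 1839.
Length 5: M₁..M₅: k=1: 0+1686+19·10·3=2256; k=2: 3230+1176+19·17·3=5375; k=3: 5040+462+19·14·3=6300; k=4: 6010+0+19·11·3=6637 → min 2256 | M₂..M₆: k=2: 0+1839+10·17·13=4049; k=3: 2380+1008+10·14·13=5208; k=4: 3920+429+10·11·13=5779; k=5: 1686+0+10·3·13=2076 → min 2076.
Length 6: M₁..M₆: k=1: 0+2076+19·10·13=4546; k=2: 3230+1839+19·17·13=9268; k=3: 5040+1008+19·14·13=9506; k=4: 6010+429+19·11·13=9156; k=5: 2256+0+19·3·13=2997 → min 2997.
Optimal order: ((M₁ × (M₂ × (M₃ × (M₄ × M₅)))) × M₆) with cost 2997.

2997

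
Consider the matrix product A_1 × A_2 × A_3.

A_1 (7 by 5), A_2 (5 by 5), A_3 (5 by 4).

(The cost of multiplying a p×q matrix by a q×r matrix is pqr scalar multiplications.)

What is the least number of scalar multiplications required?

240

Order (A_1 × (A_2 × A_3)): (A_2 × A_3): 5×5 by 5×4 → 5×4, cost 5·5·4 = 100; (A_1 × (A_2 × A_3)): 7×5 by 5×4 → 7×4, cost 7·5·4 = 140; cumulative 240. Total 240.
Order ((A_1 × A_2) × A_3): (A_1 × A_2): 7×5 by 5×5 → 7×5, cost 7·5·5 = 175; ((A_1 × A_2) × A_3): 7×5 by 5×4 → 7×4, cost 7·5·4 = 140; cumulative 315. Total 315.
Minimum: 240.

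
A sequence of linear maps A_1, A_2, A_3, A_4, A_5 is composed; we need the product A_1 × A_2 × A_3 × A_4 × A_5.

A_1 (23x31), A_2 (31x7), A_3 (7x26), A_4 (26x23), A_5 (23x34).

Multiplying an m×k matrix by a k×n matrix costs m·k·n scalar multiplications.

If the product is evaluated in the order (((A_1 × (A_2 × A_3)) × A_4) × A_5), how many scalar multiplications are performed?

(A_2 × A_3): 31×7 by 7×26 → 31×26, cost 31·7·26 = 5642
(A_1 × (A_2 × A_3)): 23×31 by 31×26 → 23×26, cost 23·31·26 = 18538; cumulative 24180
((A_1 × (A_2 × A_3)) × A_4): 23×26 by 26×23 → 23×23, cost 23·26·23 = 13754; cumulative 37934
(((A_1 × (A_2 × A_3)) × A_4) × A_5): 23×23 by 23×34 → 23×34, cost 23·23·34 = 17986; cumulative 55920
Total: 55920 scalar multiplications.

55920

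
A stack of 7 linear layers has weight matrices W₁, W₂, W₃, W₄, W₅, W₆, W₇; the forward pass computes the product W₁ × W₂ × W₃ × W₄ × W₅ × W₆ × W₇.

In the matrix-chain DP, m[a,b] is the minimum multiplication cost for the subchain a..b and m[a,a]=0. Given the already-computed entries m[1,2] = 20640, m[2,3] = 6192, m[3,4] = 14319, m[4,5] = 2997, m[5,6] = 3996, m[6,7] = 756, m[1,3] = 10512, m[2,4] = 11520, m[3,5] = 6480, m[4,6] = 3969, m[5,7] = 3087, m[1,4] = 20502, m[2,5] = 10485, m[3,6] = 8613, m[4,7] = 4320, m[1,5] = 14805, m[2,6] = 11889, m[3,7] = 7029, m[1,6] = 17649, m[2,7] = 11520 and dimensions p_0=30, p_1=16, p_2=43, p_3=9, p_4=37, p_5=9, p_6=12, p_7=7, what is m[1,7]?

m[1,7] = min over k∈[1,6] of m[1,k]+m[k+1,7]+p_{0}·p_k·p_{7}.
k=1: 0 + 11520 + 30·16·7 = 14880; k=2: 20640 + 7029 + 30·43·7 = 36699; k=3: 10512 + 4320 + 30·9·7 = 16722; k=4: 20502 + 3087 + 30·37·7 = 31359; k=5: 14805 + 756 + 30·9·7 = 17451; k=6: 17649 + 0 + 30·12·7 = 20169.
Minimum: 14880 at k=1.

14880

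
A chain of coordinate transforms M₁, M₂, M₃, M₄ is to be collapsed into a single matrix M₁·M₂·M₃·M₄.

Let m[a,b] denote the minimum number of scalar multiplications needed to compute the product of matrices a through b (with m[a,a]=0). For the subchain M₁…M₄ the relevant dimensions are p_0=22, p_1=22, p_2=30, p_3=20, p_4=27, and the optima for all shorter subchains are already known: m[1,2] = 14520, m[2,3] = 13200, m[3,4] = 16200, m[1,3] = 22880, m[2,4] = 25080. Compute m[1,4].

m[1,4] = min over k∈[1,3] of m[1,k]+m[k+1,4]+p_{0}·p_k·p_{4}.
k=1: 0 + 25080 + 22·22·27 = 38148; k=2: 14520 + 16200 + 22·30·27 = 48540; k=3: 22880 + 0 + 22·20·27 = 34760.
Minimum: 34760 at k=3.

34760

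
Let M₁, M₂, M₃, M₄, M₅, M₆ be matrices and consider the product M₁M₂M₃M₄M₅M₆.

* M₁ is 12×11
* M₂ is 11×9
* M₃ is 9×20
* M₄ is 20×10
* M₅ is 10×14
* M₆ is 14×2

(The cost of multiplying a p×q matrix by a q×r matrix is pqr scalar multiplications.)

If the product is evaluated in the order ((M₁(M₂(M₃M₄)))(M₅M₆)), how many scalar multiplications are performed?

(M₃M₄): 9×20 by 20×10 → 9×10, cost 9·20·10 = 1800
(M₂(M₃M₄)): 11×9 by 9×10 → 11×10, cost 11·9·10 = 990; cumulative 2790
(M₁(M₂(M₃M₄))): 12×11 by 11×10 → 12×10, cost 12·11·10 = 1320; cumulative 4110
(M₅M₆): 10×14 by 14×2 → 10×2, cost 10·14·2 = 280
((M₁(M₂(M₃M₄)))(M₅M₆)): 12×10 by 10×2 → 12×2, cost 12·10·2 = 240; cumulative 4630
Total: 4630 scalar multiplications.

4630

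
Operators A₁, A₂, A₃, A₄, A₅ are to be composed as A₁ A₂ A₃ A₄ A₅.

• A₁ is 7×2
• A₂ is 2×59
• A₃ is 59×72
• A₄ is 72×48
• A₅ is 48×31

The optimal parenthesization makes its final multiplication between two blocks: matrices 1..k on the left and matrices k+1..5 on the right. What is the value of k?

Adjacent pairs: A₁A₂ = 7·2·59 = 826; A₂A₃ = 2·59·72 = 8496; A₃A₄ = 59·72·48 = 203904; A₄A₅ = 72·48·31 = 107136.
Length 3: A₁..A₃: k=1: 0+8496+7·2·72=9504; k=2: 826+0+7·59·72=30562 → min 9504 | A₂..A₄: k=2: 0+203904+2·59·48=209568; k=3: 8496+0+2·72·48=15408 → min 15408 | A₃..A₅: k=3: 0+107136+59·72·31=238824; k=4: 203904+0+59·48·31=291696 → min 238824.
Length 4: A₁..A₄: k=1: 0+15408+7·2·48=16080; k=2: 826+203904+7·59·48=224554; k=3: 9504+0+7·72·48=33696 → min 16080 | A₂..A₅: k=2: 0+238824+2·59·31=242482; k=3: 8496+107136+2·72·31=120096; k=4: 15408+0+2·48·31=18384 → min 18384.
Top-level splits: k=1: (A₁..A₁)·(A₂..A₅) → 0+18384+7·2·31 = 18818; k=2: (A₁..A₂)·(A₃..A₅) → 826+238824+7·59·31 = 252453; k=3: (A₁..A₃)·(A₄..A₅) → 9504+107136+7·72·31 = 132264; k=4: (A₁..A₄)·(A₅..A₅) → 16080+0+7·48·31 = 26496.
Best split is after A₁, i.e. k = 1.

1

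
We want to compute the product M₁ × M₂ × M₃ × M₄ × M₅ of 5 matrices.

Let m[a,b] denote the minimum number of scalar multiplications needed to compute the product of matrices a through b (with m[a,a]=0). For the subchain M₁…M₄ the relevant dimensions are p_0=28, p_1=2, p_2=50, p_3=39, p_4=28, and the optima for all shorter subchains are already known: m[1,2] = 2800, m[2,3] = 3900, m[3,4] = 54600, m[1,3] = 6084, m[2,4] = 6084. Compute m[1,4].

m[1,4] = min over k∈[1,3] of m[1,k]+m[k+1,4]+p_{0}·p_k·p_{4}.
k=1: 0 + 6084 + 28·2·28 = 7652; k=2: 2800 + 54600 + 28·50·28 = 96600; k=3: 6084 + 0 + 28·39·28 = 36660.
Minimum: 7652 at k=1.

7652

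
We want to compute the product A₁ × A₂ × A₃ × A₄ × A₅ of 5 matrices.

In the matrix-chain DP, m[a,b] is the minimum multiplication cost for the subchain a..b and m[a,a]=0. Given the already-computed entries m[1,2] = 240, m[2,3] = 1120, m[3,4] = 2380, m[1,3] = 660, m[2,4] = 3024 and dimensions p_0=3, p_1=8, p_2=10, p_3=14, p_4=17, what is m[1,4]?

m[1,4] = min over k∈[1,3] of m[1,k]+m[k+1,4]+p_{0}·p_k·p_{4}.
k=1: 0 + 3024 + 3·8·17 = 3432; k=2: 240 + 2380 + 3·10·17 = 3130; k=3: 660 + 0 + 3·14·17 = 1374.
Minimum: 1374 at k=3.

1374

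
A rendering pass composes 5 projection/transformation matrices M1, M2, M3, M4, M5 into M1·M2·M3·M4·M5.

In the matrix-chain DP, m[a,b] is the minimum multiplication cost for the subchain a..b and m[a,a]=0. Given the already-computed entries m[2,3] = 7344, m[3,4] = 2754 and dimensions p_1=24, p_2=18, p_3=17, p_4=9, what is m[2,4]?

m[2,4] = min over k∈[2,3] of m[2,k]+m[k+1,4]+p_{1}·p_k·p_{4}.
k=2: 0 + 2754 + 24·18·9 = 6642; k=3: 7344 + 0 + 24·17·9 = 11016.
Minimum: 6642 at k=2.

6642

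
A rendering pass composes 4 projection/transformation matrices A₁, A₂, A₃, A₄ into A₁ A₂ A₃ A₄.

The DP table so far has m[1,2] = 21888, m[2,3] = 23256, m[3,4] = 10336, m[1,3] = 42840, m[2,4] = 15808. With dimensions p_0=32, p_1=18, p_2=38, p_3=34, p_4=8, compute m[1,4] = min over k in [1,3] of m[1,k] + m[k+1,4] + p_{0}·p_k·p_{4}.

20416

m[1,4] = min over k∈[1,3] of m[1,k]+m[k+1,4]+p_{0}·p_k·p_{4}.
k=1: 0 + 15808 + 32·18·8 = 20416; k=2: 21888 + 10336 + 32·38·8 = 41952; k=3: 42840 + 0 + 32·34·8 = 51544.
Minimum: 20416 at k=1.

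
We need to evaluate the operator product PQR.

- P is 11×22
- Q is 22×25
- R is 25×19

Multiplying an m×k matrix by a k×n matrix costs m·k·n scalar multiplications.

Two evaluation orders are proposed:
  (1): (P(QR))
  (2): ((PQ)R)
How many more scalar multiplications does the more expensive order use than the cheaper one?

3773

Order (1) = (P(QR)): (QR): 22×25 by 25×19 → 22×19, cost 22·25·19 = 10450; (P(QR)): 11×22 by 22×19 → 11×19, cost 11·22·19 = 4598; cumulative 15048. Total 15048.
Order (2) = ((PQ)R): (PQ): 11×22 by 22×25 → 11×25, cost 11·22·25 = 6050; ((PQ)R): 11×25 by 25×19 → 11×19, cost 11·25·19 = 5225; cumulative 11275. Total 11275.
Difference: |15048 − 11275| = 3773.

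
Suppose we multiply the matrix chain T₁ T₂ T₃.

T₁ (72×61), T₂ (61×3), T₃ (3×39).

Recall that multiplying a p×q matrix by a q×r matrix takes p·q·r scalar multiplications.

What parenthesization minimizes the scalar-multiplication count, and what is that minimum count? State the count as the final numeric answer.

21600

(T₁ (T₂ T₃)): cost 178425.
((T₁ T₂) T₃): cost 21600.
Optimal: ((T₁ T₂) T₃) with cost 21600.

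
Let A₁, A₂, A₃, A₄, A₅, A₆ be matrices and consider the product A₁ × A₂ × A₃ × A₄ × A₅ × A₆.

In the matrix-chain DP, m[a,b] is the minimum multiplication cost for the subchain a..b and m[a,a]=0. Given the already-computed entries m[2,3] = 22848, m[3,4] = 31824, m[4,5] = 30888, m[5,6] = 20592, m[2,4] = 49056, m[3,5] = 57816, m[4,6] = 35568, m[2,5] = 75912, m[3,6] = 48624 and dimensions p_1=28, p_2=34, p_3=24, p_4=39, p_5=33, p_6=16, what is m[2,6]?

m[2,6] = min over k∈[2,5] of m[2,k]+m[k+1,6]+p_{1}·p_k·p_{6}.
k=2: 0 + 48624 + 28·34·16 = 63856; k=3: 22848 + 35568 + 28·24·16 = 69168; k=4: 49056 + 20592 + 28·39·16 = 87120; k=5: 75912 + 0 + 28·33·16 = 90696.
Minimum: 63856 at k=2.

63856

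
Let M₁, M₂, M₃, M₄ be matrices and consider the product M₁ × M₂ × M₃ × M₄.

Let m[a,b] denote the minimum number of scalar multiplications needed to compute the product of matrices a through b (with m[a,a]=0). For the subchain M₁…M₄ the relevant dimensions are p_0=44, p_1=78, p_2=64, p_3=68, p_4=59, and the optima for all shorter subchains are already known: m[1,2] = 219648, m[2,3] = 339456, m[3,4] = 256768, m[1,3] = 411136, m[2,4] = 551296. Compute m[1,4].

587664

m[1,4] = min over k∈[1,3] of m[1,k]+m[k+1,4]+p_{0}·p_k·p_{4}.
k=1: 0 + 551296 + 44·78·59 = 753784; k=2: 219648 + 256768 + 44·64·59 = 642560; k=3: 411136 + 0 + 44·68·59 = 587664.
Minimum: 587664 at k=3.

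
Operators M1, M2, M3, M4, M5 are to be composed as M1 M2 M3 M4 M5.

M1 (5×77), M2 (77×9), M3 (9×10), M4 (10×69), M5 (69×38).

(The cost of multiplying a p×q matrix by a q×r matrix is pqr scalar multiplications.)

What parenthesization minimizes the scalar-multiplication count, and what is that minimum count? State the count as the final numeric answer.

Adjacent pairs: M1M2 = 5·77·9 = 3465; M2M3 = 77·9·10 = 6930; M3M4 = 9·10·69 = 6210; M4M5 = 10·69·38 = 26220.
Length 3: M1..M3: k=1: 0+6930+5·77·10=10780; k=2: 3465+0+5·9·10=3915 → min 3915 | M2..M4: k=2: 0+6210+77·9·69=54027; k=3: 6930+0+77·10·69=60060 → min 54027 | M3..M5: k=3: 0+26220+9·10·38=29640; k=4: 6210+0+9·69·38=29808 → min 29640.
Length 4: M1..M4: k=1: 0+54027+5·77·69=80592; k=2: 3465+6210+5·9·69=12780; k=3: 3915+0+5·10·69=7365 → min 7365 | M2..M5: k=2: 0+29640+77·9·38=55974; k=3: 6930+26220+77·10·38=62410; k=4: 54027+0+77·69·38=255921 → min 55974.
Length 5: M1..M5: k=1: 0+55974+5·77·38=70604; k=2: 3465+29640+5·9·38=34815; k=3: 3915+26220+5·10·38=32035; k=4: 7365+0+5·69·38=20475 → min 20475.
Optimal parenthesization: ((((M1 M2) M3) M4) M5) with cost 20475.

20475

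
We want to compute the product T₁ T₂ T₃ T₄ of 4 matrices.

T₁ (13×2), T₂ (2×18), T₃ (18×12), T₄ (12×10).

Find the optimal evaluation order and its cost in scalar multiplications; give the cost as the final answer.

932

Adjacent pairs: T₁T₂ = 13·2·18 = 468; T₂T₃ = 2·18·12 = 432; T₃T₄ = 18·12·10 = 2160.
Length 3: T₁..T₃: k=1: 0+432+13·2·12=744; k=2: 468+0+13·18·12=3276 → min 744 | T₂..T₄: k=2: 0+2160+2·18·10=2520; k=3: 432+0+2·12·10=672 → min 672.
Length 4: T₁..T₄: k=1: 0+672+13·2·10=932; k=2: 468+2160+13·18·10=4968; k=3: 744+0+13·12·10=2304 → min 932.
Optimal parenthesization: (T₁ ((T₂ T₃) T₄)) with cost 932.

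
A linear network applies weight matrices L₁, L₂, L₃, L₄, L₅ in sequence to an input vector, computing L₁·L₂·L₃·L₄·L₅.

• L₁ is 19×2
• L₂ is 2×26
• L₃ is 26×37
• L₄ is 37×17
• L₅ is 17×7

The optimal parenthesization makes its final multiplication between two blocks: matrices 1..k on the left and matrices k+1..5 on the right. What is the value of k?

Adjacent pairs: L₁L₂ = 19·2·26 = 988; L₂L₃ = 2·26·37 = 1924; L₃L₄ = 26·37·17 = 16354; L₄L₅ = 37·17·7 = 4403.
Length 3: L₁..L₃: k=1: 0+1924+19·2·37=3330; k=2: 988+0+19·26·37=19266 → min 3330 | L₂..L₄: k=2: 0+16354+2·26·17=17238; k=3: 1924+0+2·37·17=3182 → min 3182 | L₃..L₅: k=3: 0+4403+26·37·7=11137; k=4: 16354+0+26·17·7=19448 → min 11137.
Length 4: L₁..L₄: k=1: 0+3182+19·2·17=3828; k=2: 988+16354+19·26·17=25740; k=3: 3330+0+19·37·17=15281 → min 3828 | L₂..L₅: k=2: 0+11137+2·26·7=11501; k=3: 1924+4403+2·37·7=6845; k=4: 3182+0+2·17·7=3420 → min 3420.
Top-level splits: k=1: (L₁..L₁)·(L₂..L₅) → 0+3420+19·2·7 = 3686; k=2: (L₁..L₂)·(L₃..L₅) → 988+11137+19·26·7 = 15583; k=3: (L₁..L₃)·(L₄..L₅) → 3330+4403+19·37·7 = 12654; k=4: (L₁..L₄)·(L₅..L₅) → 3828+0+19·17·7 = 6089.
Best split is after L₁, i.e. k = 1.

1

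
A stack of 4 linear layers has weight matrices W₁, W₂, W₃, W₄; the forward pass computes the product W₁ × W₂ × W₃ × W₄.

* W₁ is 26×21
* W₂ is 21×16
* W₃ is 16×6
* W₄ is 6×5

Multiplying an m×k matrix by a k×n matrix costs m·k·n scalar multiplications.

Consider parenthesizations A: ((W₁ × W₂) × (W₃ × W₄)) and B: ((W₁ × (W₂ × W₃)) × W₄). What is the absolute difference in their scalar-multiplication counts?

Order A = ((W₁ × W₂) × (W₃ × W₄)): (W₁ × W₂): 26×21 by 21×16 → 26×16, cost 26·21·16 = 8736; (W₃ × W₄): 16×6 by 6×5 → 16×5, cost 16·6·5 = 480; ((W₁ × W₂) × (W₃ × W₄)): 26×16 by 16×5 → 26×5, cost 26·16·5 = 2080; cumulative 11296. Total 11296.
Order B = ((W₁ × (W₂ × W₃)) × W₄): (W₂ × W₃): 21×16 by 16×6 → 21×6, cost 21·16·6 = 2016; (W₁ × (W₂ × W₃)): 26×21 by 21×6 → 26×6, cost 26·21·6 = 3276; cumulative 5292; ((W₁ × (W₂ × W₃)) × W₄): 26×6 by 6×5 → 26×5, cost 26·6·5 = 780; cumulative 6072. Total 6072.
Difference: |11296 − 6072| = 5224.

5224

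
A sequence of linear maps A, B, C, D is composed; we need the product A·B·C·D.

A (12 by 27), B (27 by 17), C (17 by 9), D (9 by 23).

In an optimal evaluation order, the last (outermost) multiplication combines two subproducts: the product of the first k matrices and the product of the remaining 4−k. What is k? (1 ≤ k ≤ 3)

3

Adjacent pairs: AB = 12·27·17 = 5508; BC = 27·17·9 = 4131; CD = 17·9·23 = 3519.
Length 3: A..C: k=1: 0+4131+12·27·9=7047; k=2: 5508+0+12·17·9=7344 → min 7047 | B..D: k=2: 0+3519+27·17·23=14076; k=3: 4131+0+27·9·23=9720 → min 9720.
Top-level splits: k=1: (A..A)·(B..D) → 0+9720+12·27·23 = 17172; k=2: (A..B)·(C..D) → 5508+3519+12·17·23 = 13719; k=3: (A..C)·(D..D) → 7047+0+12·9·23 = 9531.
Best split is after C, i.e. k = 3.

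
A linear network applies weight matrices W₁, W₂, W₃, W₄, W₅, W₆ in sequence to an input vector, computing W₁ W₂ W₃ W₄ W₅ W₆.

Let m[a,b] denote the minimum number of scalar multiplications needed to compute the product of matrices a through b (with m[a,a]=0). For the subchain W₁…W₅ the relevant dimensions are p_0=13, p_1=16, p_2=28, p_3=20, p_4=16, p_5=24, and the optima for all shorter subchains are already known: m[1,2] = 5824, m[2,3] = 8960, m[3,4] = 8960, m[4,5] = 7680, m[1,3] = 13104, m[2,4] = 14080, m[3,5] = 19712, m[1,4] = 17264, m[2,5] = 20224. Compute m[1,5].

22256

m[1,5] = min over k∈[1,4] of m[1,k]+m[k+1,5]+p_{0}·p_k·p_{5}.
k=1: 0 + 20224 + 13·16·24 = 25216; k=2: 5824 + 19712 + 13·28·24 = 34272; k=3: 13104 + 7680 + 13·20·24 = 27024; k=4: 17264 + 0 + 13·16·24 = 22256.
Minimum: 22256 at k=4.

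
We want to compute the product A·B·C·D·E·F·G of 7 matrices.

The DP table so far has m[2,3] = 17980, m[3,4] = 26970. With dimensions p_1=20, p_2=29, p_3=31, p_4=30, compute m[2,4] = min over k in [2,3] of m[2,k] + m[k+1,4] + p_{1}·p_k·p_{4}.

m[2,4] = min over k∈[2,3] of m[2,k]+m[k+1,4]+p_{1}·p_k·p_{4}.
k=2: 0 + 26970 + 20·29·30 = 44370; k=3: 17980 + 0 + 20·31·30 = 36580.
Minimum: 36580 at k=3.

36580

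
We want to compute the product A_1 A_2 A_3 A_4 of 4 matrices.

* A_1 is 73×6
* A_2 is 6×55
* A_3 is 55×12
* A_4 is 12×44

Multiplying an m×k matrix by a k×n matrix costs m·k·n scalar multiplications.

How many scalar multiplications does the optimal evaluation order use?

Adjacent pairs: A_1A_2 = 73·6·55 = 24090; A_2A_3 = 6·55·12 = 3960; A_3A_4 = 55·12·44 = 29040.
Length 3: A_1..A_3: k=1: 0+3960+73·6·12=9216; k=2: 24090+0+73·55·12=72270 → min 9216 | A_2..A_4: k=2: 0+29040+6·55·44=43560; k=3: 3960+0+6·12·44=7128 → min 7128.
Length 4: A_1..A_4: k=1: 0+7128+73·6·44=26400; k=2: 24090+29040+73·55·44=229790; k=3: 9216+0+73·12·44=47760 → min 26400.
Optimal order: (A_1 ((A_2 A_3) A_4)) with cost 26400.

26400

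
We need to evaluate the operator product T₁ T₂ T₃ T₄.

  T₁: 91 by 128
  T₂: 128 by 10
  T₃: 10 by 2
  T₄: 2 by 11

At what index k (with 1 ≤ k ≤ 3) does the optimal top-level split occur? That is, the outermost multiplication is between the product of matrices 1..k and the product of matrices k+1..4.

3

Adjacent pairs: T₁T₂ = 91·128·10 = 116480; T₂T₃ = 128·10·2 = 2560; T₃T₄ = 10·2·11 = 220.
Length 3: T₁..T₃: k=1: 0+2560+91·128·2=25856; k=2: 116480+0+91·10·2=118300 → min 25856 | T₂..T₄: k=2: 0+220+128·10·11=14300; k=3: 2560+0+128·2·11=5376 → min 5376.
Top-level splits: k=1: (T₁..T₁)·(T₂..T₄) → 0+5376+91·128·11 = 133504; k=2: (T₁..T₂)·(T₃..T₄) → 116480+220+91·10·11 = 126710; k=3: (T₁..T₃)·(T₄..T₄) → 25856+0+91·2·11 = 27858.
Best split is after T₃, i.e. k = 3.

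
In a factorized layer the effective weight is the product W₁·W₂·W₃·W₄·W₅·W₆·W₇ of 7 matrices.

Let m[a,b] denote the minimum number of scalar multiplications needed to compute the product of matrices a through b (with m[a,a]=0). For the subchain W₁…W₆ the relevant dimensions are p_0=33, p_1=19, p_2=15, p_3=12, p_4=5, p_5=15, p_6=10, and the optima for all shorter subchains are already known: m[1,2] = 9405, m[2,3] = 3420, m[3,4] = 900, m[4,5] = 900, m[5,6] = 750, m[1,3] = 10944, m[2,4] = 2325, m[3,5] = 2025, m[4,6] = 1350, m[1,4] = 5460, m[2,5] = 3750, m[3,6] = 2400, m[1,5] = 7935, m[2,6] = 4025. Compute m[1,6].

7860

m[1,6] = min over k∈[1,5] of m[1,k]+m[k+1,6]+p_{0}·p_k·p_{6}.
k=1: 0 + 4025 + 33·19·10 = 10295; k=2: 9405 + 2400 + 33·15·10 = 16755; k=3: 10944 + 1350 + 33·12·10 = 16254; k=4: 5460 + 750 + 33·5·10 = 7860; k=5: 7935 + 0 + 33·15·10 = 12885.
Minimum: 7860 at k=4.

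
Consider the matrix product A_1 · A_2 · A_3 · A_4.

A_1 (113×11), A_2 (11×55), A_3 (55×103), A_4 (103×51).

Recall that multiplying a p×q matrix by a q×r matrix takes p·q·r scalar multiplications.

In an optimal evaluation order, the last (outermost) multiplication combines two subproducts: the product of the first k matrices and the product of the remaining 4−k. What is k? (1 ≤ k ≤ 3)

1

Adjacent pairs: A_1A_2 = 113·11·55 = 68365; A_2A_3 = 11·55·103 = 62315; A_3A_4 = 55·103·51 = 288915.
Length 3: A_1..A_3: k=1: 0+62315+113·11·103=190344; k=2: 68365+0+113·55·103=708510 → min 190344 | A_2..A_4: k=2: 0+288915+11·55·51=319770; k=3: 62315+0+11·103·51=120098 → min 120098.
Top-level splits: k=1: (A_1..A_1)·(A_2..A_4) → 0+120098+113·11·51 = 183491; k=2: (A_1..A_2)·(A_3..A_4) → 68365+288915+113·55·51 = 674245; k=3: (A_1..A_3)·(A_4..A_4) → 190344+0+113·103·51 = 783933.
Best split is after A_1, i.e. k = 1.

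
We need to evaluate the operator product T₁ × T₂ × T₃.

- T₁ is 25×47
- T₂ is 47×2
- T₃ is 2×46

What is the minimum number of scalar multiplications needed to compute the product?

4650

Order (T₁ × (T₂ × T₃)): (T₂ × T₃): 47×2 by 2×46 → 47×46, cost 47·2·46 = 4324; (T₁ × (T₂ × T₃)): 25×47 by 47×46 → 25×46, cost 25·47·46 = 54050; cumulative 58374. Total 58374.
Order ((T₁ × T₂) × T₃): (T₁ × T₂): 25×47 by 47×2 → 25×2, cost 25·47·2 = 2350; ((T₁ × T₂) × T₃): 25×2 by 2×46 → 25×46, cost 25·2·46 = 2300; cumulative 4650. Total 4650.
Minimum: 4650.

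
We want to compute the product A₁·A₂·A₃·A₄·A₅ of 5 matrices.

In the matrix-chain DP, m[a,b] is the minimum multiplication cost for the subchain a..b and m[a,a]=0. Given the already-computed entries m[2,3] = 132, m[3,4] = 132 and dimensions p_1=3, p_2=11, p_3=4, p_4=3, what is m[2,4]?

168

m[2,4] = min over k∈[2,3] of m[2,k]+m[k+1,4]+p_{1}·p_k·p_{4}.
k=2: 0 + 132 + 3·11·3 = 231; k=3: 132 + 0 + 3·4·3 = 168.
Minimum: 168 at k=3.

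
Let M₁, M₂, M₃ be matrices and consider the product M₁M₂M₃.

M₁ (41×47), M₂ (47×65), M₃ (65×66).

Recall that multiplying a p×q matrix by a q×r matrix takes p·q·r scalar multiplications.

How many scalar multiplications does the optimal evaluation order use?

Order (M₁(M₂M₃)): (M₂M₃): 47×65 by 65×66 → 47×66, cost 47·65·66 = 201630; (M₁(M₂M₃)): 41×47 by 47×66 → 41×66, cost 41·47·66 = 127182; cumulative 328812. Total 328812.
Order ((M₁M₂)M₃): (M₁M₂): 41×47 by 47×65 → 41×65, cost 41·47·65 = 125255; ((M₁M₂)M₃): 41×65 by 65×66 → 41×66, cost 41·65·66 = 175890; cumulative 301145. Total 301145.
Minimum: 301145.

301145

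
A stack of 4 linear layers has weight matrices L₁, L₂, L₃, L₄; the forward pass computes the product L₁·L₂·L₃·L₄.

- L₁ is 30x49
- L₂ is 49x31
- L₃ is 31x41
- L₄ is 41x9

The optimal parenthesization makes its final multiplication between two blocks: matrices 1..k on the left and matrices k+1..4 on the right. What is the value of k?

Adjacent pairs: L₁L₂ = 30·49·31 = 45570; L₂L₃ = 49·31·41 = 62279; L₃L₄ = 31·41·9 = 11439.
Length 3: L₁..L₃: k=1: 0+62279+30·49·41=122549; k=2: 45570+0+30·31·41=83700 → min 83700 | L₂..L₄: k=2: 0+11439+49·31·9=25110; k=3: 62279+0+49·41·9=80360 → min 25110.
Top-level splits: k=1: (L₁..L₁)·(L₂..L₄) → 0+25110+30·49·9 = 38340; k=2: (L₁..L₂)·(L₃..L₄) → 45570+11439+30·31·9 = 65379; k=3: (L₁..L₃)·(L₄..L₄) → 83700+0+30·41·9 = 94770.
Best split is after L₁, i.e. k = 1.

1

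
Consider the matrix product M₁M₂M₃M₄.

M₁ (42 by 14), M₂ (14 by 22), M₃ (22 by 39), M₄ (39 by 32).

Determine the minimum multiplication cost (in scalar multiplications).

48300

Adjacent pairs: M₁M₂ = 42·14·22 = 12936; M₂M₃ = 14·22·39 = 12012; M₃M₄ = 22·39·32 = 27456.
Length 3: M₁..M₃: k=1: 0+12012+42·14·39=34944; k=2: 12936+0+42·22·39=48972 → min 34944 | M₂..M₄: k=2: 0+27456+14·22·32=37312; k=3: 12012+0+14·39·32=29484 → min 29484.
Length 4: M₁..M₄: k=1: 0+29484+42·14·32=48300; k=2: 12936+27456+42·22·32=69960; k=3: 34944+0+42·39·32=87360 → min 48300.
Optimal order: (M₁((M₂M₃)M₄)) with cost 48300.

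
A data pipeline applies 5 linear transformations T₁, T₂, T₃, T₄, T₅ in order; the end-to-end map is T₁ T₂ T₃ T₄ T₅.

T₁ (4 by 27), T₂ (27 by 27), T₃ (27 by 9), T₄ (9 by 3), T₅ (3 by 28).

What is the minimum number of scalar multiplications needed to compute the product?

Adjacent pairs: T₁T₂ = 4·27·27 = 2916; T₂T₃ = 27·27·9 = 6561; T₃T₄ = 27·9·3 = 729; T₄T₅ = 9·3·28 = 756.
Length 3: T₁..T₃: k=1: 0+6561+4·27·9=7533; k=2: 2916+0+4·27·9=3888 → min 3888 | T₂..T₄: k=2: 0+729+27·27·3=2916; k=3: 6561+0+27·9·3=7290 → min 2916 | T₃..T₅: k=3: 0+756+27·9·28=7560; k=4: 729+0+27·3·28=2997 → min 2997.
Length 4: T₁..T₄: k=1: 0+2916+4·27·3=3240; k=2: 2916+729+4·27·3=3969; k=3: 3888+0+4·9·3=3996 → min 3240 | T₂..T₅: k=2: 0+2997+27·27·28=23409; k=3: 6561+756+27·9·28=14121; k=4: 2916+0+27·3·28=5184 → min 5184.
Length 5: T₁..T₅: k=1: 0+5184+4·27·28=8208; k=2: 2916+2997+4·27·28=8937; k=3: 3888+756+4·9·28=5652; k=4: 3240+0+4·3·28=3576 → min 3576.
Optimal order: ((T₁ (T₂ (T₃ T₄))) T₅) with cost 3576.

3576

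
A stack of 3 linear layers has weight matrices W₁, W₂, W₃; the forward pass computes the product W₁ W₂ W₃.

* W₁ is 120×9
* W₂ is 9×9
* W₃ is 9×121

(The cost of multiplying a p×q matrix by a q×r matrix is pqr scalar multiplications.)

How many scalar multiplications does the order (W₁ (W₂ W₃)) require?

(W₂ W₃): 9×9 by 9×121 → 9×121, cost 9·9·121 = 9801
(W₁ (W₂ W₃)): 120×9 by 9×121 → 120×121, cost 120·9·121 = 130680; cumulative 140481
Total: 140481 scalar multiplications.

140481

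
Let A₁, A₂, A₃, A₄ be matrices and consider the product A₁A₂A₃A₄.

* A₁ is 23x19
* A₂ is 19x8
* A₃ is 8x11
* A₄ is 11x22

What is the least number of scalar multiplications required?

9480

Adjacent pairs: A₁A₂ = 23·19·8 = 3496; A₂A₃ = 19·8·11 = 1672; A₃A₄ = 8·11·22 = 1936.
Length 3: A₁..A₃: k=1: 0+1672+23·19·11=6479; k=2: 3496+0+23·8·11=5520 → min 5520 | A₂..A₄: k=2: 0+1936+19·8·22=5280; k=3: 1672+0+19·11·22=6270 → min 5280.
Length 4: A₁..A₄: k=1: 0+5280+23·19·22=14894; k=2: 3496+1936+23·8·22=9480; k=3: 5520+0+23·11·22=11086 → min 9480.
Optimal order: ((A₁A₂)(A₃A₄)) with cost 9480.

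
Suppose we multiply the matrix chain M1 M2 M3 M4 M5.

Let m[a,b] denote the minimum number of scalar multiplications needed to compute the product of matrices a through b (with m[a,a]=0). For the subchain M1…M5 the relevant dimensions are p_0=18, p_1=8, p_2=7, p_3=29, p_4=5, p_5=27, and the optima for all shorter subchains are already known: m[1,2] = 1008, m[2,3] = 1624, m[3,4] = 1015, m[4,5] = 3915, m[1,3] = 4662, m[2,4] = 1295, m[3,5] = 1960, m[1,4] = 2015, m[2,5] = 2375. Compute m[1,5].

4445

m[1,5] = min over k∈[1,4] of m[1,k]+m[k+1,5]+p_{0}·p_k·p_{5}.
k=1: 0 + 2375 + 18·8·27 = 6263; k=2: 1008 + 1960 + 18·7·27 = 6370; k=3: 4662 + 3915 + 18·29·27 = 22671; k=4: 2015 + 0 + 18·5·27 = 4445.
Minimum: 4445 at k=4.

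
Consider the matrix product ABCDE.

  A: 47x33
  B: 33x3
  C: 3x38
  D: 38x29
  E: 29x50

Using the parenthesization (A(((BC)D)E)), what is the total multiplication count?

(BC): 33×3 by 3×38 → 33×38, cost 33·3·38 = 3762
((BC)D): 33×38 by 38×29 → 33×29, cost 33·38·29 = 36366; cumulative 40128
(((BC)D)E): 33×29 by 29×50 → 33×50, cost 33·29·50 = 47850; cumulative 87978
(A(((BC)D)E)): 47×33 by 33×50 → 47×50, cost 47·33·50 = 77550; cumulative 165528
Total: 165528 scalar multiplications.

165528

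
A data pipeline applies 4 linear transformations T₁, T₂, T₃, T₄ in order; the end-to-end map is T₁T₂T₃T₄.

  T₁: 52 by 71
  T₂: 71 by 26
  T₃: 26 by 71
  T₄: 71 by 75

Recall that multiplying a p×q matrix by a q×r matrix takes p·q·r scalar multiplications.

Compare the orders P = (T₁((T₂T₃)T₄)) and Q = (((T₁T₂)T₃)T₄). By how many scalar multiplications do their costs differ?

317157

Order P = (T₁((T₂T₃)T₄)): (T₂T₃): 71×26 by 26×71 → 71×71, cost 71·26·71 = 131066; ((T₂T₃)T₄): 71×71 by 71×75 → 71×75, cost 71·71·75 = 378075; cumulative 509141; (T₁((T₂T₃)T₄)): 52×71 by 71×75 → 52×75, cost 52·71·75 = 276900; cumulative 786041. Total 786041.
Order Q = (((T₁T₂)T₃)T₄): (T₁T₂): 52×71 by 71×26 → 52×26, cost 52·71·26 = 95992; ((T₁T₂)T₃): 52×26 by 26×71 → 52×71, cost 52·26·71 = 95992; cumulative 191984; (((T₁T₂)T₃)T₄): 52×71 by 71×75 → 52×75, cost 52·71·75 = 276900; cumulative 468884. Total 468884.
Difference: |786041 − 468884| = 317157.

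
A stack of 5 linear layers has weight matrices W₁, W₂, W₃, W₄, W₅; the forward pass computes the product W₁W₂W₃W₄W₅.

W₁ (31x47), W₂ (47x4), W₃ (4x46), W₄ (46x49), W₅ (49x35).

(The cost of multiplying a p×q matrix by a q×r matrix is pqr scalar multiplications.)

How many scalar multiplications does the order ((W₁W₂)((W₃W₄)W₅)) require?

(W₁W₂): 31×47 by 47×4 → 31×4, cost 31·47·4 = 5828
(W₃W₄): 4×46 by 46×49 → 4×49, cost 4·46·49 = 9016
((W₃W₄)W₅): 4×49 by 49×35 → 4×35, cost 4·49·35 = 6860; cumulative 15876
((W₁W₂)((W₃W₄)W₅)): 31×4 by 4×35 → 31×35, cost 31·4·35 = 4340; cumulative 26044
Total: 26044 scalar multiplications.

26044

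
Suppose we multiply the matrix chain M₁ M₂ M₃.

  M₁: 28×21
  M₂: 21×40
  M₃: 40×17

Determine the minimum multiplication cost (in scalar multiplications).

24276

Order (M₁ (M₂ M₃)): (M₂ M₃): 21×40 by 40×17 → 21×17, cost 21·40·17 = 14280; (M₁ (M₂ M₃)): 28×21 by 21×17 → 28×17, cost 28·21·17 = 9996; cumulative 24276. Total 24276.
Order ((M₁ M₂) M₃): (M₁ M₂): 28×21 by 21×40 → 28×40, cost 28·21·40 = 23520; ((M₁ M₂) M₃): 28×40 by 40×17 → 28×17, cost 28·40·17 = 19040; cumulative 42560. Total 42560.
Minimum: 24276.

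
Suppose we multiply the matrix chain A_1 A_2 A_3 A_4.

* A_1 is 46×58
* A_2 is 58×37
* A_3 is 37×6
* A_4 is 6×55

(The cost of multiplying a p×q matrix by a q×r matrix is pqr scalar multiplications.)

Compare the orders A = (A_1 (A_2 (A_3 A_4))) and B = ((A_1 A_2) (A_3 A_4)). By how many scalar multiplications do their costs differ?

Order A = (A_1 (A_2 (A_3 A_4))): (A_3 A_4): 37×6 by 6×55 → 37×55, cost 37·6·55 = 12210; (A_2 (A_3 A_4)): 58×37 by 37×55 → 58×55, cost 58·37·55 = 118030; cumulative 130240; (A_1 (A_2 (A_3 A_4))): 46×58 by 58×55 → 46×55, cost 46·58·55 = 146740; cumulative 276980. Total 276980.
Order B = ((A_1 A_2) (A_3 A_4)): (A_1 A_2): 46×58 by 58×37 → 46×37, cost 46·58·37 = 98716; (A_3 A_4): 37×6 by 6×55 → 37×55, cost 37·6·55 = 12210; ((A_1 A_2) (A_3 A_4)): 46×37 by 37×55 → 46×55, cost 46·37·55 = 93610; cumulative 204536. Total 204536.
Difference: |276980 − 204536| = 72444.

72444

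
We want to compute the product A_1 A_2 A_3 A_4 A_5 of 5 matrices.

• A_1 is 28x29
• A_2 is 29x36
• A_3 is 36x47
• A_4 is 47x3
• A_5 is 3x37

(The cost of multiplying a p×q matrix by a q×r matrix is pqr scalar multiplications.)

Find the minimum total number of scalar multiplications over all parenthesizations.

13752

Adjacent pairs: A_1A_2 = 28·29·36 = 29232; A_2A_3 = 29·36·47 = 49068; A_3A_4 = 36·47·3 = 5076; A_4A_5 = 47·3·37 = 5217.
Length 3: A_1..A_3: k=1: 0+49068+28·29·47=87232; k=2: 29232+0+28·36·47=76608 → min 76608 | A_2..A_4: k=2: 0+5076+29·36·3=8208; k=3: 49068+0+29·47·3=53157 → min 8208 | A_3..A_5: k=3: 0+5217+36·47·37=67821; k=4: 5076+0+36·3·37=9072 → min 9072.
Length 4: A_1..A_4: k=1: 0+8208+28·29·3=10644; k=2: 29232+5076+28·36·3=37332; k=3: 76608+0+28·47·3=80556 → min 10644 | A_2..A_5: k=2: 0+9072+29·36·37=47700; k=3: 49068+5217+29·47·37=104716; k=4: 8208+0+29·3·37=11427 → min 11427.
Length 5: A_1..A_5: k=1: 0+11427+28·29·37=41471; k=2: 29232+9072+28·36·37=75600; k=3: 76608+5217+28·47·37=130517; k=4: 10644+0+28·3·37=13752 → min 13752.
Optimal order: ((A_1 (A_2 (A_3 A_4))) A_5) with cost 13752.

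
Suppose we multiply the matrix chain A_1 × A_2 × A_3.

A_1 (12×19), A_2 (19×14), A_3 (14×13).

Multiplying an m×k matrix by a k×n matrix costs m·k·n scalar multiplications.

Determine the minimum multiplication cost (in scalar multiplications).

Order (A_1 × (A_2 × A_3)): (A_2 × A_3): 19×14 by 14×13 → 19×13, cost 19·14·13 = 3458; (A_1 × (A_2 × A_3)): 12×19 by 19×13 → 12×13, cost 12·19·13 = 2964; cumulative 6422. Total 6422.
Order ((A_1 × A_2) × A_3): (A_1 × A_2): 12×19 by 19×14 → 12×14, cost 12·19·14 = 3192; ((A_1 × A_2) × A_3): 12×14 by 14×13 → 12×13, cost 12·14·13 = 2184; cumulative 5376. Total 5376.
Minimum: 5376.

5376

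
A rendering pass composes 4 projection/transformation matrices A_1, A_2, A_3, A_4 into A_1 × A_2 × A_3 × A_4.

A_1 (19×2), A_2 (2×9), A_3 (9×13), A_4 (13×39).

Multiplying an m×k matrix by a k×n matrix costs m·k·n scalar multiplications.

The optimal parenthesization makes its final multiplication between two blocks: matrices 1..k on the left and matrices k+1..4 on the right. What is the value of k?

1

Adjacent pairs: A_1A_2 = 19·2·9 = 342; A_2A_3 = 2·9·13 = 234; A_3A_4 = 9·13·39 = 4563.
Length 3: A_1..A_3: k=1: 0+234+19·2·13=728; k=2: 342+0+19·9·13=2565 → min 728 | A_2..A_4: k=2: 0+4563+2·9·39=5265; k=3: 234+0+2·13·39=1248 → min 1248.
Top-level splits: k=1: (A_1..A_1)·(A_2..A_4) → 0+1248+19·2·39 = 2730; k=2: (A_1..A_2)·(A_3..A_4) → 342+4563+19·9·39 = 11574; k=3: (A_1..A_3)·(A_4..A_4) → 728+0+19·13·39 = 10361.
Best split is after A_1, i.e. k = 1.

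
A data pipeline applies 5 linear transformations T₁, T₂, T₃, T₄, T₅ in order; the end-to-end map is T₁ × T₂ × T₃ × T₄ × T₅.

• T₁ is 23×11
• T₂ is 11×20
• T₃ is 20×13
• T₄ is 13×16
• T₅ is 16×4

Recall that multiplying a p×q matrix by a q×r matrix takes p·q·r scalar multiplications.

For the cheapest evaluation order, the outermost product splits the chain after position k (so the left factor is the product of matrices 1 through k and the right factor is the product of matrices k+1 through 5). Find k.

1

Adjacent pairs: T₁T₂ = 23·11·20 = 5060; T₂T₃ = 11·20·13 = 2860; T₃T₄ = 20·13·16 = 4160; T₄T₅ = 13·16·4 = 832.
Length 3: T₁..T₃: k=1: 0+2860+23·11·13=6149; k=2: 5060+0+23·20·13=11040 → min 6149 | T₂..T₄: k=2: 0+4160+11·20·16=7680; k=3: 2860+0+11·13·16=5148 → min 5148 | T₃..T₅: k=3: 0+832+20·13·4=1872; k=4: 4160+0+20·16·4=5440 → min 1872.
Length 4: T₁..T₄: k=1: 0+5148+23·11·16=9196; k=2: 5060+4160+23·20·16=16580; k=3: 6149+0+23·13·16=10933 → min 9196 | T₂..T₅: k=2: 0+1872+11·20·4=2752; k=3: 2860+832+11·13·4=4264; k=4: 5148+0+11·16·4=5852 → min 2752.
Top-level splits: k=1: (T₁..T₁)·(T₂..T₅) → 0+2752+23·11·4 = 3764; k=2: (T₁..T₂)·(T₃..T₅) → 5060+1872+23·20·4 = 8772; k=3: (T₁..T₃)·(T₄..T₅) → 6149+832+23·13·4 = 8177; k=4: (T₁..T₄)·(T₅..T₅) → 9196+0+23·16·4 = 10668.
Best split is after T₁, i.e. k = 1.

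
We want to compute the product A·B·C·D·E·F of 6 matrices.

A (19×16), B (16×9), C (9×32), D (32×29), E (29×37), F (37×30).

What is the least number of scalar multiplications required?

35865

Adjacent pairs: AB = 19·16·9 = 2736; BC = 16·9·32 = 4608; CD = 9·32·29 = 8352; DE = 32·29·37 = 34336; EF = 29·37·30 = 32190.
Length 3: A..C: k=1: 0+4608+19·16·32=14336; k=2: 2736+0+19·9·32=8208 → min 8208 | B..D: k=2: 0+8352+16·9·29=12528; k=3: 4608+0+16·32·29=19456 → min 12528 | C..E: k=3: 0+34336+9·32·37=44992; k=4: 8352+0+9·29·37=18009 → min 18009 | D..F: k=4: 0+32190+32·29·30=60030; k=5: 34336+0+32·37·30=69856 → min 60030.
Length 4: A..D: k=1: 0+12528+19·16·29=21344; k=2: 2736+8352+19·9·29=16047; k=3: 8208+0+19·32·29=25840 → min 16047 | B..E: k=2: 0+18009+16·9·37=23337; k=3: 4608+34336+16·32·37=57888; k=4: 12528+0+16·29·37=29696 → min 23337 | C..F: k=3: 0+60030+9·32·30=68670; k=4: 8352+32190+9·29·30=48372; k=5: 18009+0+9·37·30=27999 → min 27999.
Length 5: A..E: k=1: 0+23337+19·16·37=34585; k=2: 2736+18009+19·9·37=27072; k=3: 8208+34336+19·32·37=65040; k=4: 16047+0+19·29·37=36434 → min 27072 | B..F: k=2: 0+27999+16·9·30=32319; k=3: 4608+60030+16·32·30=79998; k=4: 12528+32190+16·29·30=58638; k=5: 23337+0+16·37·30=41097 → min 32319.
Length 6: A..F: k=1: 0+32319+19·16·30=41439; k=2: 2736+27999+19·9·30=35865; k=3: 8208+60030+19·32·30=86478; k=4: 16047+32190+19·29·30=64767; k=5: 27072+0+19·37·30=48162 → min 35865.
Optimal order: ((A·B)·(((C·D)·E)·F)) with cost 35865.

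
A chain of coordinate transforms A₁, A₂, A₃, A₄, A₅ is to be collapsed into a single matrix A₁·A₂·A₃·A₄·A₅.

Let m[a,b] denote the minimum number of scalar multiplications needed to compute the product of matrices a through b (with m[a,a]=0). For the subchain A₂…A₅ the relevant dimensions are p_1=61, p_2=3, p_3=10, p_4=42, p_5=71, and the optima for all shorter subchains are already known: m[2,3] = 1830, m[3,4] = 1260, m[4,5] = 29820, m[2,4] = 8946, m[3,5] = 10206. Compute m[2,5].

23199

m[2,5] = min over k∈[2,4] of m[2,k]+m[k+1,5]+p_{1}·p_k·p_{5}.
k=2: 0 + 10206 + 61·3·71 = 23199; k=3: 1830 + 29820 + 61·10·71 = 74960; k=4: 8946 + 0 + 61·42·71 = 190848.
Minimum: 23199 at k=2.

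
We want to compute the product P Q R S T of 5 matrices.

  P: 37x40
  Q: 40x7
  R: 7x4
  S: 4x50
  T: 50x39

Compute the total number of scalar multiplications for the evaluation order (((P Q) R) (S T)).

24968

(P Q): 37×40 by 40×7 → 37×7, cost 37·40·7 = 10360
((P Q) R): 37×7 by 7×4 → 37×4, cost 37·7·4 = 1036; cumulative 11396
(S T): 4×50 by 50×39 → 4×39, cost 4·50·39 = 7800
(((P Q) R) (S T)): 37×4 by 4×39 → 37×39, cost 37·4·39 = 5772; cumulative 24968
Total: 24968 scalar multiplications.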